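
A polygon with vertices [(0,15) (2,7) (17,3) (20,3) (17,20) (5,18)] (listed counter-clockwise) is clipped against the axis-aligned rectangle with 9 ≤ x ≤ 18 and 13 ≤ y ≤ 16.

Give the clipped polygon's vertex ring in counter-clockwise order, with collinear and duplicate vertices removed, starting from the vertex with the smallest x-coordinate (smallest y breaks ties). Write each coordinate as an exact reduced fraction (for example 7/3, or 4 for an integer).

Clipped polygon: [(9,13) (18,13) (18,43/3) (301/17,16) (9,16)]

1. After x ≥ 9: [(9,77/15) (17,3) (20,3) (17,20) (9,56/3)]
2. After x ≤ 18: [(9,77/15) (17,3) (18,3) (18,43/3) (17,20) (9,56/3)]
3. After y ≥ 13: [(9,13) (18,13) (18,43/3) (17,20) (9,56/3)]
4. After y ≤ 16: [(9,16) (9,13) (18,13) (18,43/3) (301/17,16)]
5. Canonical ring: [(9,13) (18,13) (18,43/3) (301/17,16) (9,16)]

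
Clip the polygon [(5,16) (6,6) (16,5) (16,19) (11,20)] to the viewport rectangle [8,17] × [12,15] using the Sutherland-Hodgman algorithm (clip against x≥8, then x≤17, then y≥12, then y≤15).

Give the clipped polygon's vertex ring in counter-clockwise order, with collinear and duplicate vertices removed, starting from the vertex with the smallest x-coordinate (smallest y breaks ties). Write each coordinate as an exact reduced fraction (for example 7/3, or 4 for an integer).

1. After x ≥ 8: [(8,18) (8,29/5) (16,5) (16,19) (11,20)]
2. After x ≤ 17: [(8,18) (8,29/5) (16,5) (16,19) (11,20)]
3. After y ≥ 12: [(8,18) (8,12) (16,12) (16,19) (11,20)]
4. After y ≤ 15: [(8,15) (8,12) (16,12) (16,15)]
5. Canonical ring: [(8,12) (16,12) (16,15) (8,15)]

Clipped polygon: [(8,12) (16,12) (16,15) (8,15)]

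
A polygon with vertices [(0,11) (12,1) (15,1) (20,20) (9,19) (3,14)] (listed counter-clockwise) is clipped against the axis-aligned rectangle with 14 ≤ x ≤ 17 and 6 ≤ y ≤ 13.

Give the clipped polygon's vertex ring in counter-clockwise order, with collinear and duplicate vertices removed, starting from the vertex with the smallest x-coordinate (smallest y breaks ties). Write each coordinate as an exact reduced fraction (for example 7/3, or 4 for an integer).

Clipped polygon: [(14,6) (310/19,6) (17,43/5) (17,13) (14,13)]

1. After x ≥ 14: [(14,1) (15,1) (20,20) (14,214/11)]
2. After x ≤ 17: [(14,1) (15,1) (17,43/5) (17,217/11) (14,214/11)]
3. After y ≥ 6: [(14,6) (310/19,6) (17,43/5) (17,217/11) (14,214/11)]
4. After y ≤ 13: [(14,13) (14,6) (310/19,6) (17,43/5) (17,13)]
5. Canonical ring: [(14,6) (310/19,6) (17,43/5) (17,13) (14,13)]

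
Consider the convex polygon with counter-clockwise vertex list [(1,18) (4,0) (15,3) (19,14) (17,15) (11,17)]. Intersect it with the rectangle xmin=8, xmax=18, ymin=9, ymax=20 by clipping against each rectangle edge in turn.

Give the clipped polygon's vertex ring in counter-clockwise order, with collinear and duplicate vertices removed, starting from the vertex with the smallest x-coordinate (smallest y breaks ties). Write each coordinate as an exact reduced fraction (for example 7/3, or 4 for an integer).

1. After x ≥ 8: [(8,173/10) (8,12/11) (15,3) (19,14) (17,15) (11,17)]
2. After x ≤ 18: [(8,173/10) (8,12/11) (15,3) (18,45/4) (18,29/2) (17,15) (11,17)]
3. After y ≥ 9: [(8,173/10) (8,9) (189/11,9) (18,45/4) (18,29/2) (17,15) (11,17)]
4. After y ≤ 20: [(8,173/10) (8,9) (189/11,9) (18,45/4) (18,29/2) (17,15) (11,17)]
5. Canonical ring: [(8,9) (189/11,9) (18,45/4) (18,29/2) (17,15) (11,17) (8,173/10)]

Clipped polygon: [(8,9) (189/11,9) (18,45/4) (18,29/2) (17,15) (11,17) (8,173/10)]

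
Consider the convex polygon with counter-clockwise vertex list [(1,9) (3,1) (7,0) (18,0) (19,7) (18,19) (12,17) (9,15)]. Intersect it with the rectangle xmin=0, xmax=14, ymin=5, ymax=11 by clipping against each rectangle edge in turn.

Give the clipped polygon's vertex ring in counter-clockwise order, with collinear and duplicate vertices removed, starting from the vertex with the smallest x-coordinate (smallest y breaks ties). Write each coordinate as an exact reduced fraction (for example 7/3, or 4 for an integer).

Clipped polygon: [(1,9) (2,5) (14,5) (14,11) (11/3,11)]

1. After x ≥ 0: [(1,9) (3,1) (7,0) (18,0) (19,7) (18,19) (12,17) (9,15)]
2. After x ≤ 14: [(1,9) (3,1) (7,0) (14,0) (14,53/3) (12,17) (9,15)]
3. After y ≥ 5: [(1,9) (2,5) (14,5) (14,53/3) (12,17) (9,15)]
4. After y ≤ 11: [(11/3,11) (1,9) (2,5) (14,5) (14,11)]
5. Canonical ring: [(1,9) (2,5) (14,5) (14,11) (11/3,11)]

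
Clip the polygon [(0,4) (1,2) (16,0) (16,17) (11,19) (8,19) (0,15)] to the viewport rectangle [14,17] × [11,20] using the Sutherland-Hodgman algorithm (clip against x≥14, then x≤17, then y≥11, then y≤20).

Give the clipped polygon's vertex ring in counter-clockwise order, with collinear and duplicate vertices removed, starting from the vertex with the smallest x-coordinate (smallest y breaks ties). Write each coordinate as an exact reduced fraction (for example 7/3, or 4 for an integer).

1. After x ≥ 14: [(14,4/15) (16,0) (16,17) (14,89/5)]
2. After x ≤ 17: [(14,4/15) (16,0) (16,17) (14,89/5)]
3. After y ≥ 11: [(14,11) (16,11) (16,17) (14,89/5)]
4. After y ≤ 20: [(14,11) (16,11) (16,17) (14,89/5)]
5. Canonical ring: [(14,11) (16,11) (16,17) (14,89/5)]

Clipped polygon: [(14,11) (16,11) (16,17) (14,89/5)]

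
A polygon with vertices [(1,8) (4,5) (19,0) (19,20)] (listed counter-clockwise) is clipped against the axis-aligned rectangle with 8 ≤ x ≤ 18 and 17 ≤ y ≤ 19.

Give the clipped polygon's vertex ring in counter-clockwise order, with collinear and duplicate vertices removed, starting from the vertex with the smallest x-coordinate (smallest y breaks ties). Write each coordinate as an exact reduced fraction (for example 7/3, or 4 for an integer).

1. After x ≥ 8: [(8,38/3) (8,11/3) (19,0) (19,20)]
2. After x ≤ 18: [(18,58/3) (8,38/3) (8,11/3) (18,1/3)]
3. After y ≥ 17: [(18,17) (18,58/3) (29/2,17)]
4. After y ≤ 19: [(18,17) (18,19) (35/2,19) (29/2,17)]
5. Canonical ring: [(29/2,17) (18,17) (18,19) (35/2,19)]

Clipped polygon: [(29/2,17) (18,17) (18,19) (35/2,19)]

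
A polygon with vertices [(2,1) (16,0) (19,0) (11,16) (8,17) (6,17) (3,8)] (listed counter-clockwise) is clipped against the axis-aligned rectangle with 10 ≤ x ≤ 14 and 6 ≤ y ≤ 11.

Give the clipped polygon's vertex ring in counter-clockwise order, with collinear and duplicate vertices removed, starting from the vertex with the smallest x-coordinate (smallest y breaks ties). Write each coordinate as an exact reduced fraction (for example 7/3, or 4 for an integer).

1. After x ≥ 10: [(10,3/7) (16,0) (19,0) (11,16) (10,49/3)]
2. After x ≤ 14: [(10,3/7) (14,1/7) (14,10) (11,16) (10,49/3)]
3. After y ≥ 6: [(10,6) (14,6) (14,10) (11,16) (10,49/3)]
4. After y ≤ 11: [(10,11) (10,6) (14,6) (14,10) (27/2,11)]
5. Canonical ring: [(10,6) (14,6) (14,10) (27/2,11) (10,11)]

Clipped polygon: [(10,6) (14,6) (14,10) (27/2,11) (10,11)]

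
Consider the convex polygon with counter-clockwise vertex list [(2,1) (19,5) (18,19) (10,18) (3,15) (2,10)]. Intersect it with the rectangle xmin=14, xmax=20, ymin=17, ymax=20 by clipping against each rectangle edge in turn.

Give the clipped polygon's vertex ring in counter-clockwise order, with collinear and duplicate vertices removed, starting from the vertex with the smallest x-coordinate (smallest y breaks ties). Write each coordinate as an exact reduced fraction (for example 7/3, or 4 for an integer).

Clipped polygon: [(14,17) (127/7,17) (18,19) (14,37/2)]

1. After x ≥ 14: [(14,65/17) (19,5) (18,19) (14,37/2)]
2. After x ≤ 20: [(14,65/17) (19,5) (18,19) (14,37/2)]
3. After y ≥ 17: [(14,17) (127/7,17) (18,19) (14,37/2)]
4. After y ≤ 20: [(14,17) (127/7,17) (18,19) (14,37/2)]
5. Canonical ring: [(14,17) (127/7,17) (18,19) (14,37/2)]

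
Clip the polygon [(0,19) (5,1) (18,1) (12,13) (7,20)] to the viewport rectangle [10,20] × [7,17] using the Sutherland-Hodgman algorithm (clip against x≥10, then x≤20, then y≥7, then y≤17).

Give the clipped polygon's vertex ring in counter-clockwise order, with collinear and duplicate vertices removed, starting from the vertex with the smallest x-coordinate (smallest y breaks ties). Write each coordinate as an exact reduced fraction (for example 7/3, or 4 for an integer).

Clipped polygon: [(10,7) (15,7) (12,13) (10,79/5)]

1. After x ≥ 10: [(10,1) (18,1) (12,13) (10,79/5)]
2. After x ≤ 20: [(10,1) (18,1) (12,13) (10,79/5)]
3. After y ≥ 7: [(10,7) (15,7) (12,13) (10,79/5)]
4. After y ≤ 17: [(10,7) (15,7) (12,13) (10,79/5)]
5. Canonical ring: [(10,7) (15,7) (12,13) (10,79/5)]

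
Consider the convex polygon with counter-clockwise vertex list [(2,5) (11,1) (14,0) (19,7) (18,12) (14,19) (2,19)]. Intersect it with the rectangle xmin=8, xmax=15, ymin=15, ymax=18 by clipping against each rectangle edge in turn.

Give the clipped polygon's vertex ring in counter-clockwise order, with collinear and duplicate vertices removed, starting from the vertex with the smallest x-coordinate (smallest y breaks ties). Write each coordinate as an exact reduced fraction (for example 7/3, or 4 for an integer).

1. After x ≥ 8: [(8,7/3) (11,1) (14,0) (19,7) (18,12) (14,19) (8,19)]
2. After x ≤ 15: [(8,7/3) (11,1) (14,0) (15,7/5) (15,69/4) (14,19) (8,19)]
3. After y ≥ 15: [(8,15) (15,15) (15,69/4) (14,19) (8,19)]
4. After y ≤ 18: [(8,18) (8,15) (15,15) (15,69/4) (102/7,18)]
5. Canonical ring: [(8,15) (15,15) (15,69/4) (102/7,18) (8,18)]

Clipped polygon: [(8,15) (15,15) (15,69/4) (102/7,18) (8,18)]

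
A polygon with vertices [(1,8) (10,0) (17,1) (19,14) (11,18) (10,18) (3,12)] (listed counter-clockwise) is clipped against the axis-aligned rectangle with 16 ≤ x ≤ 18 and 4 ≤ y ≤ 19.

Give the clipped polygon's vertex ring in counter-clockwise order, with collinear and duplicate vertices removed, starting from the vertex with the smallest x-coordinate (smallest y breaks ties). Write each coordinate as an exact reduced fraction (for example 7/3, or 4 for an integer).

1. After x ≥ 16: [(16,6/7) (17,1) (19,14) (16,31/2)]
2. After x ≤ 18: [(16,6/7) (17,1) (18,15/2) (18,29/2) (16,31/2)]
3. After y ≥ 4: [(16,4) (227/13,4) (18,15/2) (18,29/2) (16,31/2)]
4. After y ≤ 19: [(16,4) (227/13,4) (18,15/2) (18,29/2) (16,31/2)]
5. Canonical ring: [(16,4) (227/13,4) (18,15/2) (18,29/2) (16,31/2)]

Clipped polygon: [(16,4) (227/13,4) (18,15/2) (18,29/2) (16,31/2)]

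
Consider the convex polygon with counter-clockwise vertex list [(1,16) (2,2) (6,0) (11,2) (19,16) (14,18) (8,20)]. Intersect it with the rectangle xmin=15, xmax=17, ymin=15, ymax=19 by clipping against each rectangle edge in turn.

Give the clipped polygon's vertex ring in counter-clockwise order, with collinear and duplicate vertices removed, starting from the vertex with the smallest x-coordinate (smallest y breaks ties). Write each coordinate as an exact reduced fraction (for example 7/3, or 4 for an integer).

Clipped polygon: [(15,15) (17,15) (17,84/5) (15,88/5)]

1. After x ≥ 15: [(15,9) (19,16) (15,88/5)]
2. After x ≤ 17: [(15,9) (17,25/2) (17,84/5) (15,88/5)]
3. After y ≥ 15: [(15,15) (17,15) (17,84/5) (15,88/5)]
4. After y ≤ 19: [(15,15) (17,15) (17,84/5) (15,88/5)]
5. Canonical ring: [(15,15) (17,15) (17,84/5) (15,88/5)]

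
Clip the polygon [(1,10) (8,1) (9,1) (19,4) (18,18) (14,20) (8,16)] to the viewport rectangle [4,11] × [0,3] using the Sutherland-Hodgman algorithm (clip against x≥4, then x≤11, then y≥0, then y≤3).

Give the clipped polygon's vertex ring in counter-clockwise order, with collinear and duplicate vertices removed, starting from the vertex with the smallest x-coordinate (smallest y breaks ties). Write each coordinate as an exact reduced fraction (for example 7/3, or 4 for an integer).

Clipped polygon: [(58/9,3) (8,1) (9,1) (11,8/5) (11,3)]

1. After x ≥ 4: [(4,88/7) (4,43/7) (8,1) (9,1) (19,4) (18,18) (14,20) (8,16)]
2. After x ≤ 11: [(4,88/7) (4,43/7) (8,1) (9,1) (11,8/5) (11,18) (8,16)]
3. After y ≥ 0: [(4,88/7) (4,43/7) (8,1) (9,1) (11,8/5) (11,18) (8,16)]
4. After y ≤ 3: [(58/9,3) (8,1) (9,1) (11,8/5) (11,3)]
5. Canonical ring: [(58/9,3) (8,1) (9,1) (11,8/5) (11,3)]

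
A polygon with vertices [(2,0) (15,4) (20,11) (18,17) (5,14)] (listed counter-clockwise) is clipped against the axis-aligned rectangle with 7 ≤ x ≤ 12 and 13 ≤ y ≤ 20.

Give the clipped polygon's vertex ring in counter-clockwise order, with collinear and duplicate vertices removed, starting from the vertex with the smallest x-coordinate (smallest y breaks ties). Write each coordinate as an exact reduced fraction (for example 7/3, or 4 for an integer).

Clipped polygon: [(7,13) (12,13) (12,203/13) (7,188/13)]

1. After x ≥ 7: [(7,20/13) (15,4) (20,11) (18,17) (7,188/13)]
2. After x ≤ 12: [(7,20/13) (12,40/13) (12,203/13) (7,188/13)]
3. After y ≥ 13: [(7,13) (12,13) (12,203/13) (7,188/13)]
4. After y ≤ 20: [(7,13) (12,13) (12,203/13) (7,188/13)]
5. Canonical ring: [(7,13) (12,13) (12,203/13) (7,188/13)]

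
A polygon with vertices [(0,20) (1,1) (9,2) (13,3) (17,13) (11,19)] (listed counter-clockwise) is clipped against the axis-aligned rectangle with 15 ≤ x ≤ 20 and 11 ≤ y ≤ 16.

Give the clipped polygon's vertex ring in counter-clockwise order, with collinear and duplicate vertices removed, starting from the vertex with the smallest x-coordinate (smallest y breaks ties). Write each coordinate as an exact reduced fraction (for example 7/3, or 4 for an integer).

1. After x ≥ 15: [(15,8) (17,13) (15,15)]
2. After x ≤ 20: [(15,8) (17,13) (15,15)]
3. After y ≥ 11: [(15,11) (81/5,11) (17,13) (15,15)]
4. After y ≤ 16: [(15,11) (81/5,11) (17,13) (15,15)]
5. Canonical ring: [(15,11) (81/5,11) (17,13) (15,15)]

Clipped polygon: [(15,11) (81/5,11) (17,13) (15,15)]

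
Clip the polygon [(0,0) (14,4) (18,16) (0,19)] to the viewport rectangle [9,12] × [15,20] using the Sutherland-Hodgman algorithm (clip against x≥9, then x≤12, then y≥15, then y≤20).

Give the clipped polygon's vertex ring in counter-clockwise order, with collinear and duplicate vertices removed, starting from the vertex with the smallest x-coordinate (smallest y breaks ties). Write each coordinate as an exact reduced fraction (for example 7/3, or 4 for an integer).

1. After x ≥ 9: [(9,18/7) (14,4) (18,16) (9,35/2)]
2. After x ≤ 12: [(9,18/7) (12,24/7) (12,17) (9,35/2)]
3. After y ≥ 15: [(9,15) (12,15) (12,17) (9,35/2)]
4. After y ≤ 20: [(9,15) (12,15) (12,17) (9,35/2)]
5. Canonical ring: [(9,15) (12,15) (12,17) (9,35/2)]

Clipped polygon: [(9,15) (12,15) (12,17) (9,35/2)]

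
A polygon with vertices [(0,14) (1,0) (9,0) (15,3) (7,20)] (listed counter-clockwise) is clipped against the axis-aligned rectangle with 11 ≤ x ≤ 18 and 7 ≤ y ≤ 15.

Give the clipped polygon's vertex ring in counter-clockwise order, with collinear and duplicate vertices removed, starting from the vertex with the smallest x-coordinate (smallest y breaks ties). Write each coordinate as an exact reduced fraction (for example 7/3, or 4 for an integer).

Clipped polygon: [(11,7) (223/17,7) (11,23/2)]

1. After x ≥ 11: [(11,1) (15,3) (11,23/2)]
2. After x ≤ 18: [(11,1) (15,3) (11,23/2)]
3. After y ≥ 7: [(11,7) (223/17,7) (11,23/2)]
4. After y ≤ 15: [(11,7) (223/17,7) (11,23/2)]
5. Canonical ring: [(11,7) (223/17,7) (11,23/2)]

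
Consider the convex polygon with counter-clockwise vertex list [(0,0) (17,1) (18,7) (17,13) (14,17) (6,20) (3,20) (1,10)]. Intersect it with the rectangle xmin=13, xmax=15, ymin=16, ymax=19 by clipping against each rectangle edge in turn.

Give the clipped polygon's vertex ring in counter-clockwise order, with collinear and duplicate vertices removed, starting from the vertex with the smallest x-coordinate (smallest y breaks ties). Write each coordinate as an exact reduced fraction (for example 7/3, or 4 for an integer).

1. After x ≥ 13: [(13,13/17) (17,1) (18,7) (17,13) (14,17) (13,139/8)]
2. After x ≤ 15: [(13,13/17) (15,15/17) (15,47/3) (14,17) (13,139/8)]
3. After y ≥ 16: [(13,16) (59/4,16) (14,17) (13,139/8)]
4. After y ≤ 19: [(13,16) (59/4,16) (14,17) (13,139/8)]
5. Canonical ring: [(13,16) (59/4,16) (14,17) (13,139/8)]

Clipped polygon: [(13,16) (59/4,16) (14,17) (13,139/8)]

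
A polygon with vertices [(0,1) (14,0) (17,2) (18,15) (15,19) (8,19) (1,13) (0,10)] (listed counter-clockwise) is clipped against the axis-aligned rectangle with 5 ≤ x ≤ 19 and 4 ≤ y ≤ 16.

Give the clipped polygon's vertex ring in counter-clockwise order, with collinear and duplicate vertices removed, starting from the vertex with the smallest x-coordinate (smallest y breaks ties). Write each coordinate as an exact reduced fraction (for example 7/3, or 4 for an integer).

1. After x ≥ 5: [(5,9/14) (14,0) (17,2) (18,15) (15,19) (8,19) (5,115/7)]
2. After x ≤ 19: [(5,9/14) (14,0) (17,2) (18,15) (15,19) (8,19) (5,115/7)]
3. After y ≥ 4: [(5,4) (223/13,4) (18,15) (15,19) (8,19) (5,115/7)]
4. After y ≤ 16: [(5,16) (5,4) (223/13,4) (18,15) (69/4,16)]
5. Canonical ring: [(5,4) (223/13,4) (18,15) (69/4,16) (5,16)]

Clipped polygon: [(5,4) (223/13,4) (18,15) (69/4,16) (5,16)]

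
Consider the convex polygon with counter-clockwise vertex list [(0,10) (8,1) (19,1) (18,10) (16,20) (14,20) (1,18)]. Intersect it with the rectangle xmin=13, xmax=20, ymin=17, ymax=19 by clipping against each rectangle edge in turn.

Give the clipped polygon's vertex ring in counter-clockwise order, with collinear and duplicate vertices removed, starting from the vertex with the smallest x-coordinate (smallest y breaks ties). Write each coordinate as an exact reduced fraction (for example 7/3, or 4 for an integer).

1. After x ≥ 13: [(13,1) (19,1) (18,10) (16,20) (14,20) (13,258/13)]
2. After x ≤ 20: [(13,1) (19,1) (18,10) (16,20) (14,20) (13,258/13)]
3. After y ≥ 17: [(13,17) (83/5,17) (16,20) (14,20) (13,258/13)]
4. After y ≤ 19: [(13,19) (13,17) (83/5,17) (81/5,19)]
5. Canonical ring: [(13,17) (83/5,17) (81/5,19) (13,19)]

Clipped polygon: [(13,17) (83/5,17) (81/5,19) (13,19)]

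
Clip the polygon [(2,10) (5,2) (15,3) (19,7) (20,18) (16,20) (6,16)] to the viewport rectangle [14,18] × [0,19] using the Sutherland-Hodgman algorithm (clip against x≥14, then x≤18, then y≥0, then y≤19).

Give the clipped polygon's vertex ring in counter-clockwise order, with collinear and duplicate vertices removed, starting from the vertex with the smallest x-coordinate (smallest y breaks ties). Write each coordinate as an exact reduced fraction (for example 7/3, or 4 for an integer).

Clipped polygon: [(14,29/10) (15,3) (18,6) (18,19) (14,19)]

1. After x ≥ 14: [(14,29/10) (15,3) (19,7) (20,18) (16,20) (14,96/5)]
2. After x ≤ 18: [(14,29/10) (15,3) (18,6) (18,19) (16,20) (14,96/5)]
3. After y ≥ 0: [(14,29/10) (15,3) (18,6) (18,19) (16,20) (14,96/5)]
4. After y ≤ 19: [(14,19) (14,29/10) (15,3) (18,6) (18,19) (18,19)]
5. Canonical ring: [(14,29/10) (15,3) (18,6) (18,19) (14,19)]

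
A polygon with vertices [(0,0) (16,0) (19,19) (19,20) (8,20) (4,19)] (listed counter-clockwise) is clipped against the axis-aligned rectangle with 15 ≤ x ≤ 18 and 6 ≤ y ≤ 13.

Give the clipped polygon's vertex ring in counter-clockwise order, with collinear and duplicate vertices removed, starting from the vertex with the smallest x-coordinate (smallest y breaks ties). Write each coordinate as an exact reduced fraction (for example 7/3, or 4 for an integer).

1. After x ≥ 15: [(15,0) (16,0) (19,19) (19,20) (15,20)]
2. After x ≤ 18: [(15,0) (16,0) (18,38/3) (18,20) (15,20)]
3. After y ≥ 6: [(15,6) (322/19,6) (18,38/3) (18,20) (15,20)]
4. After y ≤ 13: [(15,13) (15,6) (322/19,6) (18,38/3) (18,13)]
5. Canonical ring: [(15,6) (322/19,6) (18,38/3) (18,13) (15,13)]

Clipped polygon: [(15,6) (322/19,6) (18,38/3) (18,13) (15,13)]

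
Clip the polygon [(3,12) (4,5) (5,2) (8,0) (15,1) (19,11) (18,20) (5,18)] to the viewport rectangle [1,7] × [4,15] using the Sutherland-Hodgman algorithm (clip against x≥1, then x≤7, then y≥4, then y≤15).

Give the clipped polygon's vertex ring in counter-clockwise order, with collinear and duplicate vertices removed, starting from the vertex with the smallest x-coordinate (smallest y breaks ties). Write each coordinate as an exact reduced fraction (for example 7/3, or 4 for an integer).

1. After x ≥ 1: [(3,12) (4,5) (5,2) (8,0) (15,1) (19,11) (18,20) (5,18)]
2. After x ≤ 7: [(3,12) (4,5) (5,2) (7,2/3) (7,238/13) (5,18)]
3. After y ≥ 4: [(3,12) (4,5) (13/3,4) (7,4) (7,238/13) (5,18)]
4. After y ≤ 15: [(4,15) (3,12) (4,5) (13/3,4) (7,4) (7,15)]
5. Canonical ring: [(3,12) (4,5) (13/3,4) (7,4) (7,15) (4,15)]

Clipped polygon: [(3,12) (4,5) (13/3,4) (7,4) (7,15) (4,15)]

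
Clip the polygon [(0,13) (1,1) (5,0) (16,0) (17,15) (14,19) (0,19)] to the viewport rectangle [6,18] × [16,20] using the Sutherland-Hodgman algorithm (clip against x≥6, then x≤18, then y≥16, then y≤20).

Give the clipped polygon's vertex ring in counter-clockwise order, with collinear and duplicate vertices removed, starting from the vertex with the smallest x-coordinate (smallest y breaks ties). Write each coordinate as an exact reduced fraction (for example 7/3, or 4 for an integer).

Clipped polygon: [(6,16) (65/4,16) (14,19) (6,19)]

1. After x ≥ 6: [(6,0) (16,0) (17,15) (14,19) (6,19)]
2. After x ≤ 18: [(6,0) (16,0) (17,15) (14,19) (6,19)]
3. After y ≥ 16: [(6,16) (65/4,16) (14,19) (6,19)]
4. After y ≤ 20: [(6,16) (65/4,16) (14,19) (6,19)]
5. Canonical ring: [(6,16) (65/4,16) (14,19) (6,19)]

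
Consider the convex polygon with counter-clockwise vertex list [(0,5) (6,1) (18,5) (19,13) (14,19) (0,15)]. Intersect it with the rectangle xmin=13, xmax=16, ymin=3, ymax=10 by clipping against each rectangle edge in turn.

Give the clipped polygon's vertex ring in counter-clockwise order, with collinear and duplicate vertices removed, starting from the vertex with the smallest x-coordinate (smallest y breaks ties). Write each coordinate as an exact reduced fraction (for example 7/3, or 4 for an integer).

1. After x ≥ 13: [(13,10/3) (18,5) (19,13) (14,19) (13,131/7)]
2. After x ≤ 16: [(13,10/3) (16,13/3) (16,83/5) (14,19) (13,131/7)]
3. After y ≥ 3: [(13,10/3) (16,13/3) (16,83/5) (14,19) (13,131/7)]
4. After y ≤ 10: [(13,10) (13,10/3) (16,13/3) (16,10)]
5. Canonical ring: [(13,10/3) (16,13/3) (16,10) (13,10)]

Clipped polygon: [(13,10/3) (16,13/3) (16,10) (13,10)]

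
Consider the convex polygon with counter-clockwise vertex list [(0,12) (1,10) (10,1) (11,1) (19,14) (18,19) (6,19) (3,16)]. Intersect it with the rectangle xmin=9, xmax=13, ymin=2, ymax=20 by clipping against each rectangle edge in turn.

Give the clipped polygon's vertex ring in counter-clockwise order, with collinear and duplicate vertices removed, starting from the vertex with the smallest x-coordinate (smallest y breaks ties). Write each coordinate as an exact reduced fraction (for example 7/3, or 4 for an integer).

1. After x ≥ 9: [(9,2) (10,1) (11,1) (19,14) (18,19) (9,19)]
2. After x ≤ 13: [(9,2) (10,1) (11,1) (13,17/4) (13,19) (9,19)]
3. After y ≥ 2: [(9,2) (9,2) (151/13,2) (13,17/4) (13,19) (9,19)]
4. After y ≤ 20: [(9,2) (9,2) (151/13,2) (13,17/4) (13,19) (9,19)]
5. Canonical ring: [(9,2) (151/13,2) (13,17/4) (13,19) (9,19)]

Clipped polygon: [(9,2) (151/13,2) (13,17/4) (13,19) (9,19)]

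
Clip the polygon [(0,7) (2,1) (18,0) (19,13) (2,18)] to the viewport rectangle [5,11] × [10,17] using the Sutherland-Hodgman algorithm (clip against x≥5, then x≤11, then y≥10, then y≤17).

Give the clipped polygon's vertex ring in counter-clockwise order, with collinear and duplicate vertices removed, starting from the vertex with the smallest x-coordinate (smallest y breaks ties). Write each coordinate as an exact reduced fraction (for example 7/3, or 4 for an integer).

Clipped polygon: [(5,10) (11,10) (11,261/17) (27/5,17) (5,17)]

1. After x ≥ 5: [(5,13/16) (18,0) (19,13) (5,291/17)]
2. After x ≤ 11: [(5,13/16) (11,7/16) (11,261/17) (5,291/17)]
3. After y ≥ 10: [(5,10) (11,10) (11,261/17) (5,291/17)]
4. After y ≤ 17: [(5,17) (5,10) (11,10) (11,261/17) (27/5,17)]
5. Canonical ring: [(5,10) (11,10) (11,261/17) (27/5,17) (5,17)]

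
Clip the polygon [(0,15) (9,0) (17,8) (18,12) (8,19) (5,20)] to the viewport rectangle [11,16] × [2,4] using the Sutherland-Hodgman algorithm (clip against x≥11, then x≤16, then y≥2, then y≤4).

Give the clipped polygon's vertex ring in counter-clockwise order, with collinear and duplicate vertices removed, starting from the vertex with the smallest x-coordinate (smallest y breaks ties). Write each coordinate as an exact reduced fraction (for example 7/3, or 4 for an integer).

1. After x ≥ 11: [(11,2) (17,8) (18,12) (11,169/10)]
2. After x ≤ 16: [(11,2) (16,7) (16,67/5) (11,169/10)]
3. After y ≥ 2: [(11,2) (16,7) (16,67/5) (11,169/10)]
4. After y ≤ 4: [(11,4) (11,2) (13,4)]
5. Canonical ring: [(11,2) (13,4) (11,4)]

Clipped polygon: [(11,2) (13,4) (11,4)]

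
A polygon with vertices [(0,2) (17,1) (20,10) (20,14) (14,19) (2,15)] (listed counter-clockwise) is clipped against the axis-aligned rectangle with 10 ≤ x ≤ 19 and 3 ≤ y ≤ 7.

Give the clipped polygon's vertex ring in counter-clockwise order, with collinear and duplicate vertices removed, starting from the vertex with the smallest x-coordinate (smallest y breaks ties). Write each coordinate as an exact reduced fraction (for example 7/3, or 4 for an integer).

Clipped polygon: [(10,3) (53/3,3) (19,7) (10,7)]

1. After x ≥ 10: [(10,24/17) (17,1) (20,10) (20,14) (14,19) (10,53/3)]
2. After x ≤ 19: [(10,24/17) (17,1) (19,7) (19,89/6) (14,19) (10,53/3)]
3. After y ≥ 3: [(10,3) (53/3,3) (19,7) (19,89/6) (14,19) (10,53/3)]
4. After y ≤ 7: [(10,7) (10,3) (53/3,3) (19,7) (19,7)]
5. Canonical ring: [(10,3) (53/3,3) (19,7) (10,7)]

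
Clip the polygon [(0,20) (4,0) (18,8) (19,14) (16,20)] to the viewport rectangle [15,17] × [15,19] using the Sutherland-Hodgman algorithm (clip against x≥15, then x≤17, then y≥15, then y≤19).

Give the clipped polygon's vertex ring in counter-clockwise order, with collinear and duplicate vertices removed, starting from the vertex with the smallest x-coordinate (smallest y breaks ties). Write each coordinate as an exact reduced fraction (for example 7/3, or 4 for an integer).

Clipped polygon: [(15,15) (17,15) (17,18) (33/2,19) (15,19)]

1. After x ≥ 15: [(15,20) (15,44/7) (18,8) (19,14) (16,20)]
2. After x ≤ 17: [(15,20) (15,44/7) (17,52/7) (17,18) (16,20)]
3. After y ≥ 15: [(15,20) (15,15) (17,15) (17,18) (16,20)]
4. After y ≤ 19: [(15,19) (15,15) (17,15) (17,18) (33/2,19)]
5. Canonical ring: [(15,15) (17,15) (17,18) (33/2,19) (15,19)]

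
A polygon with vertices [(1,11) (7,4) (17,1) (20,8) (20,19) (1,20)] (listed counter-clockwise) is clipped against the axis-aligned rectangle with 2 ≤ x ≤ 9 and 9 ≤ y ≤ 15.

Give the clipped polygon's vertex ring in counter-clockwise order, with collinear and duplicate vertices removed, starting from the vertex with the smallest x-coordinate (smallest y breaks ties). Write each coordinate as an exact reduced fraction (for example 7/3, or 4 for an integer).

Clipped polygon: [(2,59/6) (19/7,9) (9,9) (9,15) (2,15)]

1. After x ≥ 2: [(2,59/6) (7,4) (17,1) (20,8) (20,19) (2,379/19)]
2. After x ≤ 9: [(2,59/6) (7,4) (9,17/5) (9,372/19) (2,379/19)]
3. After y ≥ 9: [(2,59/6) (19/7,9) (9,9) (9,372/19) (2,379/19)]
4. After y ≤ 15: [(2,15) (2,59/6) (19/7,9) (9,9) (9,15)]
5. Canonical ring: [(2,59/6) (19/7,9) (9,9) (9,15) (2,15)]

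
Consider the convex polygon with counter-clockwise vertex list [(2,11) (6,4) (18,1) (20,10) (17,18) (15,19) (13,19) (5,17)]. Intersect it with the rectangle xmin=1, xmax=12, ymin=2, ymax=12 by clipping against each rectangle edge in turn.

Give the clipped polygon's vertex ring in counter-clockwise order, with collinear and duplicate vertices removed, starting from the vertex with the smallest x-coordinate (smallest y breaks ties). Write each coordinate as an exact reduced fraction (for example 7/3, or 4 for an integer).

1. After x ≥ 1: [(2,11) (6,4) (18,1) (20,10) (17,18) (15,19) (13,19) (5,17)]
2. After x ≤ 12: [(2,11) (6,4) (12,5/2) (12,75/4) (5,17)]
3. After y ≥ 2: [(2,11) (6,4) (12,5/2) (12,75/4) (5,17)]
4. After y ≤ 12: [(5/2,12) (2,11) (6,4) (12,5/2) (12,12)]
5. Canonical ring: [(2,11) (6,4) (12,5/2) (12,12) (5/2,12)]

Clipped polygon: [(2,11) (6,4) (12,5/2) (12,12) (5/2,12)]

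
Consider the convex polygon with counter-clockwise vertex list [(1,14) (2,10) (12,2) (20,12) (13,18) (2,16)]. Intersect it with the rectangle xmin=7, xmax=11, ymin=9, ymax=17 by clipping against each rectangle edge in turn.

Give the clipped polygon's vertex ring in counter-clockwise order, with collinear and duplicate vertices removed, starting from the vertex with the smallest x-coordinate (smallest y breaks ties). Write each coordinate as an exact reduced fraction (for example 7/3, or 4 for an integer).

Clipped polygon: [(7,9) (11,9) (11,17) (15/2,17) (7,186/11)]

1. After x ≥ 7: [(7,6) (12,2) (20,12) (13,18) (7,186/11)]
2. After x ≤ 11: [(7,6) (11,14/5) (11,194/11) (7,186/11)]
3. After y ≥ 9: [(7,9) (11,9) (11,194/11) (7,186/11)]
4. After y ≤ 17: [(7,9) (11,9) (11,17) (15/2,17) (7,186/11)]
5. Canonical ring: [(7,9) (11,9) (11,17) (15/2,17) (7,186/11)]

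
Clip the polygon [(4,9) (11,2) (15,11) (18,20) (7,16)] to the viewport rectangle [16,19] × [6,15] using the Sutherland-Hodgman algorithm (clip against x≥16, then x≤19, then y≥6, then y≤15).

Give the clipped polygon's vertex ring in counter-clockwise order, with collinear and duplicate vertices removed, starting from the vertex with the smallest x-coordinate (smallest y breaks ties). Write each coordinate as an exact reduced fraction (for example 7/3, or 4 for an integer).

1. After x ≥ 16: [(16,14) (18,20) (16,212/11)]
2. After x ≤ 19: [(16,14) (18,20) (16,212/11)]
3. After y ≥ 6: [(16,14) (18,20) (16,212/11)]
4. After y ≤ 15: [(16,15) (16,14) (49/3,15)]
5. Canonical ring: [(16,14) (49/3,15) (16,15)]

Clipped polygon: [(16,14) (49/3,15) (16,15)]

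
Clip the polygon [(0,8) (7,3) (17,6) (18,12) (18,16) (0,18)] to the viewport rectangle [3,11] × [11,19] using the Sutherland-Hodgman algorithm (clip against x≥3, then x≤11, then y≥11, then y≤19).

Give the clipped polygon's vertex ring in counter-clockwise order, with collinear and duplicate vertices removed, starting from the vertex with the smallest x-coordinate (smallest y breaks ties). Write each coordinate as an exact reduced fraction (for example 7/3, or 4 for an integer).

1. After x ≥ 3: [(3,41/7) (7,3) (17,6) (18,12) (18,16) (3,53/3)]
2. After x ≤ 11: [(3,41/7) (7,3) (11,21/5) (11,151/9) (3,53/3)]
3. After y ≥ 11: [(3,11) (11,11) (11,151/9) (3,53/3)]
4. After y ≤ 19: [(3,11) (11,11) (11,151/9) (3,53/3)]
5. Canonical ring: [(3,11) (11,11) (11,151/9) (3,53/3)]

Clipped polygon: [(3,11) (11,11) (11,151/9) (3,53/3)]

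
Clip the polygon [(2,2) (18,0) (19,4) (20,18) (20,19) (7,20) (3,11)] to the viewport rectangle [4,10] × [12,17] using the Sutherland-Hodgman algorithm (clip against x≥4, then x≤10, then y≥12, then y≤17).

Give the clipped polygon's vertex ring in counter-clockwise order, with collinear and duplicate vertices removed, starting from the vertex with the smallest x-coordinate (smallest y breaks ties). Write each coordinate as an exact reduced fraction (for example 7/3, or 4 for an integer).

Clipped polygon: [(4,12) (10,12) (10,17) (17/3,17) (4,53/4)]

1. After x ≥ 4: [(4,7/4) (18,0) (19,4) (20,18) (20,19) (7,20) (4,53/4)]
2. After x ≤ 10: [(4,7/4) (10,1) (10,257/13) (7,20) (4,53/4)]
3. After y ≥ 12: [(4,12) (10,12) (10,257/13) (7,20) (4,53/4)]
4. After y ≤ 17: [(4,12) (10,12) (10,17) (17/3,17) (4,53/4)]
5. Canonical ring: [(4,12) (10,12) (10,17) (17/3,17) (4,53/4)]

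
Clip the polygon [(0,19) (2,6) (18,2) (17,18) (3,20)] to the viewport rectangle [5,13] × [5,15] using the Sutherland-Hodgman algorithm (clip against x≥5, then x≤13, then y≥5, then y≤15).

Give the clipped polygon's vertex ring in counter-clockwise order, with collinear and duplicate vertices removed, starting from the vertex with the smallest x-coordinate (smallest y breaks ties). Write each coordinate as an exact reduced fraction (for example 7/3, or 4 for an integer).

1. After x ≥ 5: [(5,21/4) (18,2) (17,18) (5,138/7)]
2. After x ≤ 13: [(5,21/4) (13,13/4) (13,130/7) (5,138/7)]
3. After y ≥ 5: [(5,21/4) (6,5) (13,5) (13,130/7) (5,138/7)]
4. After y ≤ 15: [(5,15) (5,21/4) (6,5) (13,5) (13,15)]
5. Canonical ring: [(5,21/4) (6,5) (13,5) (13,15) (5,15)]

Clipped polygon: [(5,21/4) (6,5) (13,5) (13,15) (5,15)]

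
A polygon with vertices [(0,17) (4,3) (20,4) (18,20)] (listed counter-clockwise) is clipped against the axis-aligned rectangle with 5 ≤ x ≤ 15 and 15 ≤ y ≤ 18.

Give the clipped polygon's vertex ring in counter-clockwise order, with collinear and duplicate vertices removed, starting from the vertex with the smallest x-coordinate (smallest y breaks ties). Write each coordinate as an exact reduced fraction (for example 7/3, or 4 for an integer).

1. After x ≥ 5: [(5,107/6) (5,49/16) (20,4) (18,20)]
2. After x ≤ 15: [(15,39/2) (5,107/6) (5,49/16) (15,59/16)]
3. After y ≥ 15: [(15,15) (15,39/2) (5,107/6) (5,15)]
4. After y ≤ 18: [(15,15) (15,18) (6,18) (5,107/6) (5,15)]
5. Canonical ring: [(5,15) (15,15) (15,18) (6,18) (5,107/6)]

Clipped polygon: [(5,15) (15,15) (15,18) (6,18) (5,107/6)]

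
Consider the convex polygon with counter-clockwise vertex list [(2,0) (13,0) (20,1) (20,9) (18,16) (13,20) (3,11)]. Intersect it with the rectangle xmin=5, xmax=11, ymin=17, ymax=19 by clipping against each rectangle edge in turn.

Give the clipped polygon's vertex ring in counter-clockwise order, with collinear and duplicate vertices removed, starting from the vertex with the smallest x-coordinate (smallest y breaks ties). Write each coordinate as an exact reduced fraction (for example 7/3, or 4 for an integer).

Clipped polygon: [(29/3,17) (11,17) (11,91/5)]

1. After x ≥ 5: [(5,0) (13,0) (20,1) (20,9) (18,16) (13,20) (5,64/5)]
2. After x ≤ 11: [(5,0) (11,0) (11,91/5) (5,64/5)]
3. After y ≥ 17: [(11,17) (11,91/5) (29/3,17)]
4. After y ≤ 19: [(11,17) (11,91/5) (29/3,17)]
5. Canonical ring: [(29/3,17) (11,17) (11,91/5)]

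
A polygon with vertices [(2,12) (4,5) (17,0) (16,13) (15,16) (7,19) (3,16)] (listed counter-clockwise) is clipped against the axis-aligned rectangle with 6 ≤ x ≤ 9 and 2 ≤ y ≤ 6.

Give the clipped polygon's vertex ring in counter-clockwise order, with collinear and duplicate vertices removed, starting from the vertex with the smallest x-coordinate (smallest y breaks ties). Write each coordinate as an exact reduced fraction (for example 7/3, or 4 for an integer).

1. After x ≥ 6: [(6,55/13) (17,0) (16,13) (15,16) (7,19) (6,73/4)]
2. After x ≤ 9: [(6,55/13) (9,40/13) (9,73/4) (7,19) (6,73/4)]
3. After y ≥ 2: [(6,55/13) (9,40/13) (9,73/4) (7,19) (6,73/4)]
4. After y ≤ 6: [(6,6) (6,55/13) (9,40/13) (9,6)]
5. Canonical ring: [(6,55/13) (9,40/13) (9,6) (6,6)]

Clipped polygon: [(6,55/13) (9,40/13) (9,6) (6,6)]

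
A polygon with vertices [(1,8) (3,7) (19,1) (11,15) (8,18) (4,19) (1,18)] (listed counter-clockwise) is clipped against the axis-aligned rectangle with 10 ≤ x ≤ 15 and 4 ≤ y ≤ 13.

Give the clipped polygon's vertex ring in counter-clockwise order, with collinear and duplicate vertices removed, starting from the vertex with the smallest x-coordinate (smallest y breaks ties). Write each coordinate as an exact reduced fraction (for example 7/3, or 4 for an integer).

Clipped polygon: [(10,35/8) (11,4) (15,4) (15,8) (85/7,13) (10,13)]

1. After x ≥ 10: [(10,35/8) (19,1) (11,15) (10,16)]
2. After x ≤ 15: [(10,35/8) (15,5/2) (15,8) (11,15) (10,16)]
3. After y ≥ 4: [(10,35/8) (11,4) (15,4) (15,8) (11,15) (10,16)]
4. After y ≤ 13: [(10,13) (10,35/8) (11,4) (15,4) (15,8) (85/7,13)]
5. Canonical ring: [(10,35/8) (11,4) (15,4) (15,8) (85/7,13) (10,13)]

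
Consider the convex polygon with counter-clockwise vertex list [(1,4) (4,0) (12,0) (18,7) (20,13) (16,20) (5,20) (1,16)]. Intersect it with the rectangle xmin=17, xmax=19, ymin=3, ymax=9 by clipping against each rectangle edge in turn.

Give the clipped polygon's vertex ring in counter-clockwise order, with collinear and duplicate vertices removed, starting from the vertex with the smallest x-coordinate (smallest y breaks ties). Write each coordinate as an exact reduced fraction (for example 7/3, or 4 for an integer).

1. After x ≥ 17: [(17,35/6) (18,7) (20,13) (17,73/4)]
2. After x ≤ 19: [(17,35/6) (18,7) (19,10) (19,59/4) (17,73/4)]
3. After y ≥ 3: [(17,35/6) (18,7) (19,10) (19,59/4) (17,73/4)]
4. After y ≤ 9: [(17,9) (17,35/6) (18,7) (56/3,9)]
5. Canonical ring: [(17,35/6) (18,7) (56/3,9) (17,9)]

Clipped polygon: [(17,35/6) (18,7) (56/3,9) (17,9)]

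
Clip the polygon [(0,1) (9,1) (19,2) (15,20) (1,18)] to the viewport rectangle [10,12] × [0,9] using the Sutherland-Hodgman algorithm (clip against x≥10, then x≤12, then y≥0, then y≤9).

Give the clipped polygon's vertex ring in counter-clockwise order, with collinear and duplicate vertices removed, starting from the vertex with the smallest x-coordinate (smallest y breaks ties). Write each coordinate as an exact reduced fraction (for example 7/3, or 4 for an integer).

1. After x ≥ 10: [(10,11/10) (19,2) (15,20) (10,135/7)]
2. After x ≤ 12: [(10,11/10) (12,13/10) (12,137/7) (10,135/7)]
3. After y ≥ 0: [(10,11/10) (12,13/10) (12,137/7) (10,135/7)]
4. After y ≤ 9: [(10,9) (10,11/10) (12,13/10) (12,9)]
5. Canonical ring: [(10,11/10) (12,13/10) (12,9) (10,9)]

Clipped polygon: [(10,11/10) (12,13/10) (12,9) (10,9)]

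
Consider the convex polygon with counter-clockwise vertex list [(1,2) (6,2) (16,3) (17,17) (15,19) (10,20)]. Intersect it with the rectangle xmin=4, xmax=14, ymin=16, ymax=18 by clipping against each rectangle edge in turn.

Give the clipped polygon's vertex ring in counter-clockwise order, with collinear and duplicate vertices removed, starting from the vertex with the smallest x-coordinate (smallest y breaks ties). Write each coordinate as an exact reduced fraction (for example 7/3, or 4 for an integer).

Clipped polygon: [(8,16) (14,16) (14,18) (9,18)]

1. After x ≥ 4: [(4,8) (4,2) (6,2) (16,3) (17,17) (15,19) (10,20)]
2. After x ≤ 14: [(4,8) (4,2) (6,2) (14,14/5) (14,96/5) (10,20)]
3. After y ≥ 16: [(8,16) (14,16) (14,96/5) (10,20)]
4. After y ≤ 18: [(9,18) (8,16) (14,16) (14,18)]
5. Canonical ring: [(8,16) (14,16) (14,18) (9,18)]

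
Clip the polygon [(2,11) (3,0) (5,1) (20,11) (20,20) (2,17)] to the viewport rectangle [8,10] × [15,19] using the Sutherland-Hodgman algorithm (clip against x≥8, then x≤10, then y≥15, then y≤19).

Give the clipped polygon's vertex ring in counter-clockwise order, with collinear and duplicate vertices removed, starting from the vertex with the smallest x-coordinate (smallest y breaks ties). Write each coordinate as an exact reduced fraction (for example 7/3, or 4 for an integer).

Clipped polygon: [(8,15) (10,15) (10,55/3) (8,18)]

1. After x ≥ 8: [(8,3) (20,11) (20,20) (8,18)]
2. After x ≤ 10: [(8,3) (10,13/3) (10,55/3) (8,18)]
3. After y ≥ 15: [(8,15) (10,15) (10,55/3) (8,18)]
4. After y ≤ 19: [(8,15) (10,15) (10,55/3) (8,18)]
5. Canonical ring: [(8,15) (10,15) (10,55/3) (8,18)]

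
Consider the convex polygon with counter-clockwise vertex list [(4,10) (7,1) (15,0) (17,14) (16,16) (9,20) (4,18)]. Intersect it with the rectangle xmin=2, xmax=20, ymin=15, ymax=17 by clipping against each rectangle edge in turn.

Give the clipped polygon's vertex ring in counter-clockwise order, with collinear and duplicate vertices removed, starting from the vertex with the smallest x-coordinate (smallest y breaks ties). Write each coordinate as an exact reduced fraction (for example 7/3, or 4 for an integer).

Clipped polygon: [(4,15) (33/2,15) (16,16) (57/4,17) (4,17)]

1. After x ≥ 2: [(4,10) (7,1) (15,0) (17,14) (16,16) (9,20) (4,18)]
2. After x ≤ 20: [(4,10) (7,1) (15,0) (17,14) (16,16) (9,20) (4,18)]
3. After y ≥ 15: [(4,15) (33/2,15) (16,16) (9,20) (4,18)]
4. After y ≤ 17: [(4,17) (4,15) (33/2,15) (16,16) (57/4,17)]
5. Canonical ring: [(4,15) (33/2,15) (16,16) (57/4,17) (4,17)]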